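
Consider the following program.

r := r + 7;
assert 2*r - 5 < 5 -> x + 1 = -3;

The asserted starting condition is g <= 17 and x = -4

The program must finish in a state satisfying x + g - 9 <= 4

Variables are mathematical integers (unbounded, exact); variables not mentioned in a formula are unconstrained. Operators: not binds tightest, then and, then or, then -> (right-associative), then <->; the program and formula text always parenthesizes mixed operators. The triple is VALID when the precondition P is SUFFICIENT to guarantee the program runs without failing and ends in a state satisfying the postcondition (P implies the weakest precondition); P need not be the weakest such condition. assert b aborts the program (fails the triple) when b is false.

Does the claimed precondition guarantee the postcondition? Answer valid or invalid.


Working backward. After the program, the postcondition x + g - 9 <= 4 must hold; in canonical form it is g + x <= 13.
Before assert 2*r - 5 < 5 -> x + 1 = -3: (2*r < 10 -> x = -4) and g + x <= 13
Before r := r + 7: (2*r < -4 -> x = -4) and g + x <= 13
The weakest precondition is (2*r < -4 -> x = -4) and g + x <= 13.
Check whether g <= 17 and x = -4 implies it.
Every state satisfying the precondition satisfies the weakest precondition: the implication holds.
Answer: valid


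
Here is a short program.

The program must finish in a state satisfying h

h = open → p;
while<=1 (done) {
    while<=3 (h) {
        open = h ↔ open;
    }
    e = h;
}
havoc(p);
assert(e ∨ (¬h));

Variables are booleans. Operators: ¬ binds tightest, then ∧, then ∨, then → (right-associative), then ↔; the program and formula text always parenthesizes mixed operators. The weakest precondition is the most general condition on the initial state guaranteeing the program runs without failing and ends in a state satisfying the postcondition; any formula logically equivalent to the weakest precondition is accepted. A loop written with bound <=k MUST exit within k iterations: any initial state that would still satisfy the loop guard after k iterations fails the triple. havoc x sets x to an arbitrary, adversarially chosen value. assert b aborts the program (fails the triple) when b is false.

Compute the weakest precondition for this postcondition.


Working backward. After the program, h must hold.
Before assert e ∨ (¬h): (e ∨ (¬h)) ∧ h
Before havoc p: (e ∨ (¬h)) ∧ h
Before the loop (bound <=1), unroll the exhaustion recursion (WP_0 = exit-now case; WP_j = one more guarded iteration, up to j = 1):
  WP_0: (¬done) ∧ (e ∨ (¬h)) ∧ h
  WP_1: (done → ((h → ((h → ((¬h) ∧ ((¬h) → ((¬done) ∧ h)))) ∧ ((¬h) → ((¬done) ∧ h)))) ∧ ((¬h) → ((¬done) ∧ h)))) ∧ ((¬done) → ((e ∨ (¬h)) ∧ h))
So before the loop: (done → ((h → ((h → ((¬h) ∧ ((¬h) → ((¬done) ∧ h)))) ∧ ((¬h) → ((¬done) ∧ h)))) ∧ ((¬h) → ((¬done) ∧ h)))) ∧ ((¬done) → ((e ∨ (¬h)) ∧ h))
Before h := open → p: (done → (((open → p) → (((open → p) → ((¬(open → p)) ∧ ((¬(open → p)) → ((¬done) ∧ (open → p))))) ∧ ((¬(open → p)) → ((¬done) ∧ (open → p))))) ∧ ((¬(open → p)) → ((¬done) ∧ (open → p))))) ∧ ((¬done) → ((e ∨ (¬(open → p))) ∧ (open → p)))
Answer: WP = (done → (((open → p) → (((open → p) → ((¬(open → p)) ∧ ((¬(open → p)) → ((¬done) ∧ (open → p))))) ∧ ((¬(open → p)) → ((¬done) ∧ (open → p))))) ∧ ((¬(open → p)) → ((¬done) ∧ (open → p))))) ∧ ((¬done) → ((e ∨ (¬(open → p))) ∧ (open → p)))


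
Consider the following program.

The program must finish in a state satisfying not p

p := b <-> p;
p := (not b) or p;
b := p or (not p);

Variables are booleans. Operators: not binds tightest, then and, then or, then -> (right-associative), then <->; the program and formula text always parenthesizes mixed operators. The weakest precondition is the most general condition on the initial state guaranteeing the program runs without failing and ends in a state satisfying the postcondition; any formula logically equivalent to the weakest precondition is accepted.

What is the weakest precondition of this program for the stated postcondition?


Working backward. After the program, not p must hold.
Before b := p or (not p): not p
Before p := (not b) or p: not ((not b) or p)
Before p := b <-> p: not ((not b) or (b <-> p))
Answer: WP = not ((not b) or (b <-> p))


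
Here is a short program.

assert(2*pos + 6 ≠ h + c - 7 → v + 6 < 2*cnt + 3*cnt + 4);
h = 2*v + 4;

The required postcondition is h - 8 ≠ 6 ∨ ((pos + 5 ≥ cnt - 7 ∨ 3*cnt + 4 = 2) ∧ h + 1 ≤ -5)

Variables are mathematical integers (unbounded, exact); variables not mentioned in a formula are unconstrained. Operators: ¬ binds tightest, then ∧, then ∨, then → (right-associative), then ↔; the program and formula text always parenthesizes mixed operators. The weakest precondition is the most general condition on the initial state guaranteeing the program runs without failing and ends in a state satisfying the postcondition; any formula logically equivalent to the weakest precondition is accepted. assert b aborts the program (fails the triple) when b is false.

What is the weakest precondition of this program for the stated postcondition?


Working backward. After the program, the postcondition h - 8 ≠ 6 ∨ ((pos + 5 ≥ cnt - 7 ∨ 3*cnt + 4 = 2) ∧ h + 1 ≤ -5) must hold; in canonical form it is h ≠ 14 ∨ ((pos ≥ cnt - 12 ∨ 3*cnt = -2) ∧ h ≤ -6).
Before h := 2*v + 4: 2*v ≠ 10 ∨ ((pos ≥ cnt - 12 ∨ 3*cnt = -2) ∧ 2*v ≤ -10)
Before assert 2*pos + 6 ≠ h + c - 7 → v + 6 < 2*cnt + 3*cnt + 4: (2*pos ≠ c + h - 13 → v < 5*cnt - 2) ∧ (2*v ≠ 10 ∨ ((pos ≥ cnt - 12 ∨ 3*cnt = -2) ∧ 2*v ≤ -10))
Answer: WP = (2*pos ≠ c + h - 13 → v < 5*cnt - 2) ∧ (2*v ≠ 10 ∨ ((pos ≥ cnt - 12 ∨ 3*cnt = -2) ∧ 2*v ≤ -10))


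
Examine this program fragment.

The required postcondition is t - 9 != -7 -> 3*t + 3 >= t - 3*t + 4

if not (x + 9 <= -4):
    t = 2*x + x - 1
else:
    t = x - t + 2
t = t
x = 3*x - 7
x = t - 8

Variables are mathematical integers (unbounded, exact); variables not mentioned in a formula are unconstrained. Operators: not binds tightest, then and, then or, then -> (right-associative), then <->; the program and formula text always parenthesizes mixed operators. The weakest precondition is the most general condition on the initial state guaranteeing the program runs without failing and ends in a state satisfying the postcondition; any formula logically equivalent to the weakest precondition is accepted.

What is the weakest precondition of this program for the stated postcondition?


Working backward. After the program, the postcondition t - 9 != -7 -> 3*t + 3 >= t - 3*t + 4 must hold; in canonical form it is t != 2 -> 5*t >= 1.
Before x := t - 8: t != 2 -> 5*t >= 1
Before x := 3*x - 7: t != 2 -> 5*t >= 1
Before t := t: t != 2 -> 5*t >= 1
Then branch requires 3*x != 3 -> 15*x >= 6; else branch requires x != t -> 5*x >= 5*t - 9.
Before the if: ((not (x <= -13)) -> (3*x != 3 -> 15*x >= 6)) and (x <= -13 -> (x != t -> 5*x >= 5*t - 9))
Answer: WP = ((not (x <= -13)) -> (3*x != 3 -> 15*x >= 6)) and (x <= -13 -> (x != t -> 5*x >= 5*t - 9))


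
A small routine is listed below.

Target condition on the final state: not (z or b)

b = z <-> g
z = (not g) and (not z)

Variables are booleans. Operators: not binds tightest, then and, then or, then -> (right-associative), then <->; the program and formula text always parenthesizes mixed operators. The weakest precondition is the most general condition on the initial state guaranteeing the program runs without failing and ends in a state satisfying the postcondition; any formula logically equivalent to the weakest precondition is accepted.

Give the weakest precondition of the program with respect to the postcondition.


Working backward. After the program, not (z or b) must hold.
Before z := (not g) and (not z): not (((not g) and (not z)) or b)
Before b := z <-> g: not (((not g) and (not z)) or (z <-> g))
Answer: WP = not (((not g) and (not z)) or (z <-> g))


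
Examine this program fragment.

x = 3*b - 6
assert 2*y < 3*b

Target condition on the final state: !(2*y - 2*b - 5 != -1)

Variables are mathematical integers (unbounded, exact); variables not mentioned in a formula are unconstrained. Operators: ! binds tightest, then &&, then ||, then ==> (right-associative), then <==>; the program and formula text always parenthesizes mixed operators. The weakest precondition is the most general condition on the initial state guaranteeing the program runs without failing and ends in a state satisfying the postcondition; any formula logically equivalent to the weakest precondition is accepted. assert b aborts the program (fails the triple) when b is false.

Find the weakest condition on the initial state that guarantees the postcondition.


Working backward. After the program, the postcondition !(2*y - 2*b - 5 != -1) must hold; in canonical form it is !(2*y != 2*b + 4).
Before assert 2*y < 3*b: 2*y < 3*b && (!(2*y != 2*b + 4))
Before x := 3*b - 6: 2*y < 3*b && (!(2*y != 2*b + 4))
Answer: WP = 2*y < 3*b && (!(2*y != 2*b + 4))


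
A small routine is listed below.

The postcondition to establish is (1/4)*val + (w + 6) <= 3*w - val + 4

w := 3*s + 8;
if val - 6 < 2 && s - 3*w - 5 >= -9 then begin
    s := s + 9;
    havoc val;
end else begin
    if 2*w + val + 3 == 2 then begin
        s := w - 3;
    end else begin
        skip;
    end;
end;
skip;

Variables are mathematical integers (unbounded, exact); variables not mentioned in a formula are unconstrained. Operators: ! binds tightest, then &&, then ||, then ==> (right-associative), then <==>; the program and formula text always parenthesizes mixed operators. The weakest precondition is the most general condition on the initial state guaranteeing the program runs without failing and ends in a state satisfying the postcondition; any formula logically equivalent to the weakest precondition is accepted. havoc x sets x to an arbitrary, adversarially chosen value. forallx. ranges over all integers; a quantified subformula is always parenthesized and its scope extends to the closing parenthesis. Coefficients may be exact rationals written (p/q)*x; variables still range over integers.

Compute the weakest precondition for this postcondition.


Working backward. After the program, the postcondition (1/4)*val + (w + 6) <= 3*w - val + 4 must hold; in canonical form it is (5/4)*val <= 2*w - 2.
Before skip: (5/4)*val <= 2*w - 2
Then branch requires forall val_1. (5/4)*val_1 <= 2*w - 2; else branch requires (val + 2*w == -1 ==> (5/4)*val <= 2*w - 2) && ((!(val + 2*w == -1)) ==> (5/4)*val <= 2*w - 2).
Before the if: ((val < 8 && s >= 3*w - 4) ==> (forall val_1. (5/4)*val_1 <= 2*w - 2)) && ((!(val < 8 && s >= 3*w - 4)) ==> ((val + 2*w == -1 ==> (5/4)*val <= 2*w - 2) && ((!(val + 2*w == -1)) ==> (5/4)*val <= 2*w - 2)))
Before w := 3*s + 8: ((val < 8 && 8*s <= -20) ==> (forall val_1. (5/4)*val_1 <= 6*s + 14)) && ((!(val < 8 && 8*s <= -20)) ==> ((6*s + val == -17 ==> (5/4)*val <= 6*s + 14) && ((!(6*s + val == -17)) ==> (5/4)*val <= 6*s + 14)))
Answer: WP = ((val < 8 && 8*s <= -20) ==> (forall val_1. (5/4)*val_1 <= 6*s + 14)) && ((!(val < 8 && 8*s <= -20)) ==> ((6*s + val == -17 ==> (5/4)*val <= 6*s + 14) && ((!(6*s + val == -17)) ==> (5/4)*val <= 6*s + 14)))


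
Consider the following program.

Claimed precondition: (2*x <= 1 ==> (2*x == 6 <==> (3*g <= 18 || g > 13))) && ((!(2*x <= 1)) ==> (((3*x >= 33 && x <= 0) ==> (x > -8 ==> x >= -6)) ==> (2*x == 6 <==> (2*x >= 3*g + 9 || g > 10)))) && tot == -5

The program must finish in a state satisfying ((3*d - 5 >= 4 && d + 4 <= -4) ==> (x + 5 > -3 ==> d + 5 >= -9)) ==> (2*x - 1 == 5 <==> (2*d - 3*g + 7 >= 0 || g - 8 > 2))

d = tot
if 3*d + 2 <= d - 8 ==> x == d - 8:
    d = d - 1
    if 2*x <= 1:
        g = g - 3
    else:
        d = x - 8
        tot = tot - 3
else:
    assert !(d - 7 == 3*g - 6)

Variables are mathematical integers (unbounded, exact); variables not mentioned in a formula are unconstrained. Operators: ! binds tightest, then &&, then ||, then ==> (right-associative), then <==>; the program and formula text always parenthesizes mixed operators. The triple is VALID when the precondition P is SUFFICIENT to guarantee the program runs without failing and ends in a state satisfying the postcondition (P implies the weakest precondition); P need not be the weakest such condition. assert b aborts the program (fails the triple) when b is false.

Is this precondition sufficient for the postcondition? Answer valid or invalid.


Working backward. After the program, the postcondition ((3*d - 5 >= 4 && d + 4 <= -4) ==> (x + 5 > -3 ==> d + 5 >= -9)) ==> (2*x - 1 == 5 <==> (2*d - 3*g + 7 >= 0 || g - 8 > 2)) must hold; in canonical form it is ((3*d >= 9 && d <= -8) ==> (x > -8 ==> d >= -14)) ==> (2*x == 6 <==> (2*d >= 3*g - 7 || g > 10)).
Then branch requires (2*x <= 1 ==> (((3*d >= 12 && d <= -7) ==> (x > -8 ==> d >= -13)) ==> (2*x == 6 <==> (2*d >= 3*g - 14 || g > 13)))) && ((!(2*x <= 1)) ==> (((3*x >= 33 && x <= 0) ==> (x > -8 ==> x >= -6)) ==> (2*x == 6 <==> (2*x >= 3*g + 9 || g > 10)))); else branch requires (!(d == 3*g + 1)) && (((3*d >= 9 && d <= -8) ==> (x > -8 ==> d >= -14)) ==> (2*x == 6 <==> (2*d >= 3*g - 7 || g > 10))).
Before the if: ((2*d <= -10 ==> x == d - 8) ==> ((2*x <= 1 ==> (((3*d >= 12 && d <= -7) ==> (x > -8 ==> d >= -13)) ==> (2*x == 6 <==> (2*d >= 3*g - 14 || g > 13)))) && ((!(2*x <= 1)) ==> (((3*x >= 33 && x <= 0) ==> (x > -8 ==> x >= -6)) ==> (2*x == 6 <==> (2*x >= 3*g + 9 || g > 10)))))) && ((!(2*d <= -10 ==> x == d - 8)) ==> ((!(d == 3*g + 1)) && (((3*d >= 9 && d <= -8) ==> (x > -8 ==> d >= -14)) ==> (2*x == 6 <==> (2*d >= 3*g - 7 || g > 10)))))
Before d := tot: ((2*tot <= -10 ==> x == tot - 8) ==> ((2*x <= 1 ==> (((3*tot >= 12 && tot <= -7) ==> (x > -8 ==> tot >= -13)) ==> (2*x == 6 <==> (2*tot >= 3*g - 14 || g > 13)))) && ((!(2*x <= 1)) ==> (((3*x >= 33 && x <= 0) ==> (x > -8 ==> x >= -6)) ==> (2*x == 6 <==> (2*x >= 3*g + 9 || g > 10)))))) && ((!(2*tot <= -10 ==> x == tot - 8)) ==> ((!(tot == 3*g + 1)) && (((3*tot >= 9 && tot <= -8) ==> (x > -8 ==> tot >= -14)) ==> (2*x == 6 <==> (2*tot >= 3*g - 7 || g > 10)))))
The weakest precondition is ((2*tot <= -10 ==> x == tot - 8) ==> ((2*x <= 1 ==> (((3*tot >= 12 && tot <= -7) ==> (x > -8 ==> tot >= -13)) ==> (2*x == 6 <==> (2*tot >= 3*g - 14 || g > 13)))) && ((!(2*x <= 1)) ==> (((3*x >= 33 && x <= 0) ==> (x > -8 ==> x >= -6)) ==> (2*x == 6 <==> (2*x >= 3*g + 9 || g > 10)))))) && ((!(2*tot <= -10 ==> x == tot - 8)) ==> ((!(tot == 3*g + 1)) && (((3*tot >= 9 && tot <= -8) ==> (x > -8 ==> tot >= -14)) ==> (2*x == 6 <==> (2*tot >= 3*g - 7 || g > 10))))).
Check whether (2*x <= 1 ==> (2*x == 6 <==> (3*g <= 18 || g > 13))) && ((!(2*x <= 1)) ==> (((3*x >= 33 && x <= 0) ==> (x > -8 ==> x >= -6)) ==> (2*x == 6 <==> (2*x >= 3*g + 9 || g > 10)))) && tot == -5 implies it.
Countermodel: at the initial state g = -2, tot = -5, x = 3, the precondition holds but the weakest precondition fails.
Answer: invalid


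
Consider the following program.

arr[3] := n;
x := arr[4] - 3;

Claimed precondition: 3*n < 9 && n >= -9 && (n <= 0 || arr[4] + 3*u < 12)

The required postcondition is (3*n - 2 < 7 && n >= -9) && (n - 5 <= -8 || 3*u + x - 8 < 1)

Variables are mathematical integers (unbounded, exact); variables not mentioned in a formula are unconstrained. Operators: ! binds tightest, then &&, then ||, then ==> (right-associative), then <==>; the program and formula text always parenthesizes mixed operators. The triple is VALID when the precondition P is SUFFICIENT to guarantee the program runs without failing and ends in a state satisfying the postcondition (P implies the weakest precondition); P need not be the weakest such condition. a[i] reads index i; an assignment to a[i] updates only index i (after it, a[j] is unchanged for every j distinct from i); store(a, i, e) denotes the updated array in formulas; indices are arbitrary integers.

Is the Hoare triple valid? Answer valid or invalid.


Working backward. After the program, the postcondition (3*n - 2 < 7 && n >= -9) && (n - 5 <= -8 || 3*u + x - 8 < 1) must hold; in canonical form it is 3*n < 9 && n >= -9 && (n <= -3 || 3*u + x < 9).
Before x := arr[4] - 3: 3*n < 9 && n >= -9 && (n <= -3 || arr[4] + 3*u < 12)
Before arr[3] := n: 3*n < 9 && n >= -9 && (n <= -3 || arr[4] + 3*u < 12)
The weakest precondition is 3*n < 9 && n >= -9 && (n <= -3 || arr[4] + 3*u < 12).
Check whether 3*n < 9 && n >= -9 && (n <= 0 || arr[4] + 3*u < 12) implies it.
Countermodel: at the initial state arr = {[4] = 12, elsewhere 12}, n = 0, u = 0, the precondition holds but the weakest precondition fails.
Answer: invalid


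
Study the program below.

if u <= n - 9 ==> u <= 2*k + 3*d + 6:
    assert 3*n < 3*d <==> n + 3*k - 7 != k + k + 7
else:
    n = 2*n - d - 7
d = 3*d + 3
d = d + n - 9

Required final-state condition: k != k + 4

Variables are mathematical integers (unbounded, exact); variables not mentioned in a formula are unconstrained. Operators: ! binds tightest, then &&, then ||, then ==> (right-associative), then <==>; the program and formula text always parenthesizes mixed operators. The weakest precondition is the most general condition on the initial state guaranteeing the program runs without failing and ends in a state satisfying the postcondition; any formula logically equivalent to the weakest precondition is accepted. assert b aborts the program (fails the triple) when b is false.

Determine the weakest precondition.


Working backward. After the program, the postcondition k != k + 4 must hold; in canonical form it is true.
Before d := d + n - 9: true
Before d := 3*d + 3: true
Then branch requires 3*n < 3*d <==> k + n != 14; else branch requires true.
Before the if: (u <= n - 9 ==> u <= 3*d + 2*k + 6) ==> (3*n < 3*d <==> k + n != 14)
Answer: WP = (u <= n - 9 ==> u <= 3*d + 2*k + 6) ==> (3*n < 3*d <==> k + n != 14)


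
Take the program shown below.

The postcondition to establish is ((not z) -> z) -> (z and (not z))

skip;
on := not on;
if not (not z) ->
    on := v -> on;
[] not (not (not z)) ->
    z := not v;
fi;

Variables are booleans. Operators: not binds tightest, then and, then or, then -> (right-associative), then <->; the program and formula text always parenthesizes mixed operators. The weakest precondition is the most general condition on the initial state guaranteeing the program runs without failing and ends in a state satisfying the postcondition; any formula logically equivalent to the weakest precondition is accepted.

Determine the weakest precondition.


Working backward. After the program, the postcondition ((not z) -> z) -> (z and (not z)) must hold; in canonical form it is not ((not z) -> z).
Then branch requires not ((not z) -> z); else branch requires not (v -> (not v)).
Before the if: (z -> (not ((not z) -> z))) and ((not z) -> (not (v -> (not v))))
Before on := not on: (z -> (not ((not z) -> z))) and ((not z) -> (not (v -> (not v))))
Before skip: (z -> (not ((not z) -> z))) and ((not z) -> (not (v -> (not v))))
Answer: WP = (z -> (not ((not z) -> z))) and ((not z) -> (not (v -> (not v))))


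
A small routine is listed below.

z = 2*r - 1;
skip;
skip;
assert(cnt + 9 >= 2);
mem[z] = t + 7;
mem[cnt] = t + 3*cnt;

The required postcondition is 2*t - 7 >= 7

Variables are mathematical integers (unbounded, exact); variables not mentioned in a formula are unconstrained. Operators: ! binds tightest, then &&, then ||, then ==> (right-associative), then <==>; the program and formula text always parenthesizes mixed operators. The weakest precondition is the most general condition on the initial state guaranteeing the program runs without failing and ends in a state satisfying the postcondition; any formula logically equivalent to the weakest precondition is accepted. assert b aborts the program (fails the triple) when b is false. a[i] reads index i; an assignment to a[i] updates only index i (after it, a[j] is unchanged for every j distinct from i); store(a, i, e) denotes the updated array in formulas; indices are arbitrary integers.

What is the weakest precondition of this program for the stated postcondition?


Working backward. After the program, the postcondition 2*t - 7 >= 7 must hold; in canonical form it is 2*t >= 14.
Before mem[cnt] := t + 3*cnt: 2*t >= 14
Before mem[z] := t + 7: 2*t >= 14
Before assert cnt + 9 >= 2: cnt >= -7 && 2*t >= 14
Before skip: cnt >= -7 && 2*t >= 14
Before skip: cnt >= -7 && 2*t >= 14
Before z := 2*r - 1: cnt >= -7 && 2*t >= 14
Answer: WP = cnt >= -7 && 2*t >= 14


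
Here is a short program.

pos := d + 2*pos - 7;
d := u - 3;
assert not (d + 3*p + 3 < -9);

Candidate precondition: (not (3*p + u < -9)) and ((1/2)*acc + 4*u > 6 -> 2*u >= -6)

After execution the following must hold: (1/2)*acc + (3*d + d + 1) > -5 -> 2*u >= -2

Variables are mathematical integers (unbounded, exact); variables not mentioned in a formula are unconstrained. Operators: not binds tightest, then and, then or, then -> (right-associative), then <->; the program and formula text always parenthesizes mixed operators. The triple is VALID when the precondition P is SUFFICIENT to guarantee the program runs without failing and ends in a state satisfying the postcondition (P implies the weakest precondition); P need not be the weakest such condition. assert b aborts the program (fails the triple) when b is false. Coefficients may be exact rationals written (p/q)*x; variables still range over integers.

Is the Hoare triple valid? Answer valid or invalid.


Working backward. After the program, the postcondition (1/2)*acc + (3*d + d + 1) > -5 -> 2*u >= -2 must hold; in canonical form it is (1/2)*acc + 4*d > -6 -> 2*u >= -2.
Before assert not (d + 3*p + 3 < -9): (not (d + 3*p < -12)) and ((1/2)*acc + 4*d > -6 -> 2*u >= -2)
Before d := u - 3: (not (3*p + u < -9)) and ((1/2)*acc + 4*u > 6 -> 2*u >= -2)
Before pos := d + 2*pos - 7: (not (3*p + u < -9)) and ((1/2)*acc + 4*u > 6 -> 2*u >= -2)
The weakest precondition is (not (3*p + u < -9)) and ((1/2)*acc + 4*u > 6 -> 2*u >= -2).
Check whether (not (3*p + u < -9)) and ((1/2)*acc + 4*u > 6 -> 2*u >= -6) implies it.
Countermodel: at the initial state acc = 29, p = 0, u = -2, the precondition holds but the weakest precondition fails.
Answer: invalid


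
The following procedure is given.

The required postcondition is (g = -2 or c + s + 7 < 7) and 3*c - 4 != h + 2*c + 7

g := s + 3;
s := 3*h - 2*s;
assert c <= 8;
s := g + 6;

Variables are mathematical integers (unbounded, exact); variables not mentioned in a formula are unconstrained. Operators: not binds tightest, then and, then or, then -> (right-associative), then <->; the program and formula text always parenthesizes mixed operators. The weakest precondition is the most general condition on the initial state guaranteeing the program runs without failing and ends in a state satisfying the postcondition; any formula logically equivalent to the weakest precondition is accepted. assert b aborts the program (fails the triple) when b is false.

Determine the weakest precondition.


Working backward. After the program, the postcondition (g = -2 or c + s + 7 < 7) and 3*c - 4 != h + 2*c + 7 must hold; in canonical form it is (g = -2 or c + s < 0) and c != h + 11.
Before s := g + 6: (g = -2 or c + g < -6) and c != h + 11
Before assert c <= 8: c <= 8 and (g = -2 or c + g < -6) and c != h + 11
Before s := 3*h - 2*s: c <= 8 and (g = -2 or c + g < -6) and c != h + 11
Before g := s + 3: c <= 8 and (s = -5 or c + s < -9) and c != h + 11
Answer: WP = c <= 8 and (s = -5 or c + s < -9) and c != h + 11


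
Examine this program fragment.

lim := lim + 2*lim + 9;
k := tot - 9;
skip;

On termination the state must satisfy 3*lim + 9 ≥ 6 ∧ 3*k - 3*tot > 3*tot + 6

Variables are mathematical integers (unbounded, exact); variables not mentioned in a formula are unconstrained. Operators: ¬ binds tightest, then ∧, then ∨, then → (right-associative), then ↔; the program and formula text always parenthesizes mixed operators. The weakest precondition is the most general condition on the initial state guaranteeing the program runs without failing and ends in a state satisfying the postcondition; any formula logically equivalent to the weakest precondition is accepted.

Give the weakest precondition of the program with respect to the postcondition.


Working backward. After the program, the postcondition 3*lim + 9 ≥ 6 ∧ 3*k - 3*tot > 3*tot + 6 must hold; in canonical form it is 3*lim ≥ -3 ∧ 3*k > 6*tot + 6.
Before skip: 3*lim ≥ -3 ∧ 3*k > 6*tot + 6
Before k := tot - 9: 3*lim ≥ -3 ∧ 3*tot < -33
Before lim := lim + 2*lim + 9: 9*lim ≥ -30 ∧ 3*tot < -33
Answer: WP = 9*lim ≥ -30 ∧ 3*tot < -33


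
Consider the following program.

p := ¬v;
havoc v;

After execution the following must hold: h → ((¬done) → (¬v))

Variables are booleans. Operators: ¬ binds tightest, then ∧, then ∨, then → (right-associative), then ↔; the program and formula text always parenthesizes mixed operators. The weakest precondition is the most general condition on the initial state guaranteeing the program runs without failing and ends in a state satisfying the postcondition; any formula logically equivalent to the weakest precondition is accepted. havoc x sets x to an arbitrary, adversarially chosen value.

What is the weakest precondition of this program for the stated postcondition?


Working backward. After the program, h → ((¬done) → (¬v)) must hold.
Before havoc v: h → done
Before p := ¬v: h → done
Answer: WP = h → done


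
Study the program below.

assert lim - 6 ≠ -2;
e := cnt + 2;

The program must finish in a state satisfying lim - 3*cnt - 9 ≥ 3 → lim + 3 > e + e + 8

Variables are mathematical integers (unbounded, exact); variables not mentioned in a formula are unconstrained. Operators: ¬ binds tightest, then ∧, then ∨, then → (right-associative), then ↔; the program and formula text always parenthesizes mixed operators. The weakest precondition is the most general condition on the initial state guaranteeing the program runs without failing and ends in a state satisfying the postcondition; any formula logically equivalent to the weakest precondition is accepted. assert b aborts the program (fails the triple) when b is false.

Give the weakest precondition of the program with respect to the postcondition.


Working backward. After the program, the postcondition lim - 3*cnt - 9 ≥ 3 → lim + 3 > e + e + 8 must hold; in canonical form it is lim ≥ 3*cnt + 12 → lim > 2*e + 5.
Before e := cnt + 2: lim ≥ 3*cnt + 12 → lim > 2*cnt + 9
Before assert lim - 6 ≠ -2: lim ≠ 4 ∧ (lim ≥ 3*cnt + 12 → lim > 2*cnt + 9)
Answer: WP = lim ≠ 4 ∧ (lim ≥ 3*cnt + 12 → lim > 2*cnt + 9)


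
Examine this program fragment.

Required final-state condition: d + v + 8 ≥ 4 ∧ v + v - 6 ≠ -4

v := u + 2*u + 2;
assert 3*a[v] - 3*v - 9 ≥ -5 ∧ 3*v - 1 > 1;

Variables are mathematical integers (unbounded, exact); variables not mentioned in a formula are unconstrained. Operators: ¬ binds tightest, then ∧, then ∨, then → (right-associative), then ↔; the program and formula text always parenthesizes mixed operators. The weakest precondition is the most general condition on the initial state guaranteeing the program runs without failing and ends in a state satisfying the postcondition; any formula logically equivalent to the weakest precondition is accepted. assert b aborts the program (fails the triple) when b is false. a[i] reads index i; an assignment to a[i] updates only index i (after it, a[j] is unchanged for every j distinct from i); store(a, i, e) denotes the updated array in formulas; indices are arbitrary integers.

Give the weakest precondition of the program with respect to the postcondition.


Working backward. After the program, the postcondition d + v + 8 ≥ 4 ∧ v + v - 6 ≠ -4 must hold; in canonical form it is d + v ≥ -4 ∧ 2*v ≠ 2.
Before assert 3*a[v] - 3*v - 9 ≥ -5 ∧ 3*v - 1 > 1: 3*a[v] ≥ 3*v + 4 ∧ 3*v > 2 ∧ d + v ≥ -4 ∧ 2*v ≠ 2
Before v := u + 2*u + 2: 3*a[3*u + 2] ≥ 9*u + 10 ∧ 9*u > -4 ∧ d + 3*u ≥ -6 ∧ 6*u ≠ -2
Answer: WP = 3*a[3*u + 2] ≥ 9*u + 10 ∧ 9*u > -4 ∧ d + 3*u ≥ -6 ∧ 6*u ≠ -2


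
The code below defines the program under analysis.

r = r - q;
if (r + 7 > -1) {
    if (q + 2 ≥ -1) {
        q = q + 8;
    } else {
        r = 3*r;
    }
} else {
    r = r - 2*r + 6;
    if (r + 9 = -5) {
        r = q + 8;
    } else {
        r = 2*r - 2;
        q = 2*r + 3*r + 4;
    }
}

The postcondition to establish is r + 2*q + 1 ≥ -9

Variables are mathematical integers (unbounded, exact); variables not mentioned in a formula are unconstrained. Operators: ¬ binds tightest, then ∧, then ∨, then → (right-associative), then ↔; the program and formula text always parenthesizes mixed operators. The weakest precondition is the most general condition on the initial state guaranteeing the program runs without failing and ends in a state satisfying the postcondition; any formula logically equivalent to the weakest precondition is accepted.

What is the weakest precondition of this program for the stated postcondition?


Working backward. After the program, the postcondition r + 2*q + 1 ≥ -9 must hold; in canonical form it is 2*q + r ≥ -10.
Then branch requires (q ≥ -3 → 2*q + r ≥ -26) ∧ ((¬(q ≥ -3)) → 2*q + 3*r ≥ -10); else branch requires (r = 20 → 3*q ≥ -18) ∧ ((¬(r = 20)) → 22*r ≤ 128).
Before the if: (r > -8 → ((q ≥ -3 → 2*q + r ≥ -26) ∧ ((¬(q ≥ -3)) → 2*q + 3*r ≥ -10))) ∧ ((¬(r > -8)) → ((r = 20 → 3*q ≥ -18) ∧ ((¬(r = 20)) → 22*r ≤ 128)))
Before r := r - q: (r > q - 8 → ((q ≥ -3 → q + r ≥ -26) ∧ ((¬(q ≥ -3)) → 3*r ≥ q - 10))) ∧ ((¬(r > q - 8)) → ((r = q + 20 → 3*q ≥ -18) ∧ ((¬(r = q + 20)) → 22*r ≤ 22*q + 128)))
Answer: WP = (r > q - 8 → ((q ≥ -3 → q + r ≥ -26) ∧ ((¬(q ≥ -3)) → 3*r ≥ q - 10))) ∧ ((¬(r > q - 8)) → ((r = q + 20 → 3*q ≥ -18) ∧ ((¬(r = q + 20)) → 22*r ≤ 22*q + 128)))


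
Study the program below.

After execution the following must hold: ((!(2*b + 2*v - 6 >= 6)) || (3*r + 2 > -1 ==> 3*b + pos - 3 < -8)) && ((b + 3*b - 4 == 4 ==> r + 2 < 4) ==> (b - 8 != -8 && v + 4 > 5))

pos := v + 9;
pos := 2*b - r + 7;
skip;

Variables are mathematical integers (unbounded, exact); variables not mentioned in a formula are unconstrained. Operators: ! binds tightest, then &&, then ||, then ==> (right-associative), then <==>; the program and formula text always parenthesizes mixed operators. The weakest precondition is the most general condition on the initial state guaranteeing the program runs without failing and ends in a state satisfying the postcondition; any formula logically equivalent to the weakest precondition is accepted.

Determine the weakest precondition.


Working backward. After the program, the postcondition ((!(2*b + 2*v - 6 >= 6)) || (3*r + 2 > -1 ==> 3*b + pos - 3 < -8)) && ((b + 3*b - 4 == 4 ==> r + 2 < 4) ==> (b - 8 != -8 && v + 4 > 5)) must hold; in canonical form it is ((!(2*b + 2*v >= 12)) || (3*r > -3 ==> 3*b + pos < -5)) && ((4*b == 8 ==> r < 2) ==> (b != 0 && v > 1)).
Before skip: ((!(2*b + 2*v >= 12)) || (3*r > -3 ==> 3*b + pos < -5)) && ((4*b == 8 ==> r < 2) ==> (b != 0 && v > 1))
Before pos := 2*b - r + 7: ((!(2*b + 2*v >= 12)) || (3*r > -3 ==> 5*b < r - 12)) && ((4*b == 8 ==> r < 2) ==> (b != 0 && v > 1))
Before pos := v + 9: ((!(2*b + 2*v >= 12)) || (3*r > -3 ==> 5*b < r - 12)) && ((4*b == 8 ==> r < 2) ==> (b != 0 && v > 1))
Answer: WP = ((!(2*b + 2*v >= 12)) || (3*r > -3 ==> 5*b < r - 12)) && ((4*b == 8 ==> r < 2) ==> (b != 0 && v > 1))


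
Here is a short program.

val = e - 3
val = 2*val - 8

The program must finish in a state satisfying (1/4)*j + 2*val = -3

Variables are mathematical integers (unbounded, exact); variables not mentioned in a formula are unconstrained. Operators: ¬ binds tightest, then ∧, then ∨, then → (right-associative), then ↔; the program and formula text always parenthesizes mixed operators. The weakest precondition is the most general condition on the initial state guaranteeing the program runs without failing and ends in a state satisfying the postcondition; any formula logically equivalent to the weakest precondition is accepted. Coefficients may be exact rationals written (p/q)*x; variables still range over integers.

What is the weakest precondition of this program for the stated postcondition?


Working backward. After the program, (1/4)*j + 2*val = -3 must hold.
Before val := 2*val - 8: (1/4)*j + 4*val = 13
Before val := e - 3: 4*e + (1/4)*j = 25
Answer: WP = 4*e + (1/4)*j = 25


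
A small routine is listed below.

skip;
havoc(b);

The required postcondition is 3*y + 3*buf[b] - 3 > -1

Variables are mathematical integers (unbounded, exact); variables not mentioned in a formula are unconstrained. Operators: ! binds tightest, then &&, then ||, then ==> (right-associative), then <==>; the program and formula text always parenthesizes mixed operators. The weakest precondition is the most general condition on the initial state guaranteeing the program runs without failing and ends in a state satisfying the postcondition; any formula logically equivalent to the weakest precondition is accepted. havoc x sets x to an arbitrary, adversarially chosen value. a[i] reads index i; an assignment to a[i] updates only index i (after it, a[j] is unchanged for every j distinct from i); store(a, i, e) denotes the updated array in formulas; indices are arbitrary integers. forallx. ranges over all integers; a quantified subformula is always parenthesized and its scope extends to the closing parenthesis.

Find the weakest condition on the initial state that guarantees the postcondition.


Working backward. After the program, the postcondition 3*y + 3*buf[b] - 3 > -1 must hold; in canonical form it is 3*buf[b] + 3*y > 2.
Before havoc b: forall b_1. 3*buf[b_1] + 3*y > 2
Before skip: forall b_1. 3*buf[b_1] + 3*y > 2
Answer: WP = forall b_1. 3*buf[b_1] + 3*y > 2


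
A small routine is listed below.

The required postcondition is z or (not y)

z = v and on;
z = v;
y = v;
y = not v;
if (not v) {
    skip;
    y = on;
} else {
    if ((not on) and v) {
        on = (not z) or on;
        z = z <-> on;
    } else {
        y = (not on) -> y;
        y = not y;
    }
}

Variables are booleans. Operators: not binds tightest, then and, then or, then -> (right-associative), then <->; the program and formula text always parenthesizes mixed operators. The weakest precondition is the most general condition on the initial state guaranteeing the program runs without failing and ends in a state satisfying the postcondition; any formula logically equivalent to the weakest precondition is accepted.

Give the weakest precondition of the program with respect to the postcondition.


Working backward. After the program, z or (not y) must hold.
Then branch requires z or (not on); else branch requires (((not on) and v) -> ((z <-> ((not z) or on)) or (not y))) and ((not ((not on) and v)) -> (z or ((not on) -> y))).
Before the if: ((not v) -> (z or (not on))) and (v -> ((((not on) and v) -> ((z <-> ((not z) or on)) or (not y))) and ((not ((not on) and v)) -> (z or ((not on) -> y)))))
Before y := not v: ((not v) -> (z or (not on))) and (v -> ((((not on) and v) -> ((z <-> ((not z) or on)) or v)) and ((not ((not on) and v)) -> (z or ((not on) -> (not v))))))
Before y := v: ((not v) -> (z or (not on))) and (v -> ((((not on) and v) -> ((z <-> ((not z) or on)) or v)) and ((not ((not on) and v)) -> (z or ((not on) -> (not v))))))
Before z := v: ((not v) -> (v or (not on))) and (v -> ((((not on) and v) -> ((v <-> ((not v) or on)) or v)) and ((not ((not on) and v)) -> (v or ((not on) -> (not v))))))
Before z := v and on: ((not v) -> (v or (not on))) and (v -> ((((not on) and v) -> ((v <-> ((not v) or on)) or v)) and ((not ((not on) and v)) -> (v or ((not on) -> (not v))))))
Answer: WP = ((not v) -> (v or (not on))) and (v -> ((((not on) and v) -> ((v <-> ((not v) or on)) or v)) and ((not ((not on) and v)) -> (v or ((not on) -> (not v))))))


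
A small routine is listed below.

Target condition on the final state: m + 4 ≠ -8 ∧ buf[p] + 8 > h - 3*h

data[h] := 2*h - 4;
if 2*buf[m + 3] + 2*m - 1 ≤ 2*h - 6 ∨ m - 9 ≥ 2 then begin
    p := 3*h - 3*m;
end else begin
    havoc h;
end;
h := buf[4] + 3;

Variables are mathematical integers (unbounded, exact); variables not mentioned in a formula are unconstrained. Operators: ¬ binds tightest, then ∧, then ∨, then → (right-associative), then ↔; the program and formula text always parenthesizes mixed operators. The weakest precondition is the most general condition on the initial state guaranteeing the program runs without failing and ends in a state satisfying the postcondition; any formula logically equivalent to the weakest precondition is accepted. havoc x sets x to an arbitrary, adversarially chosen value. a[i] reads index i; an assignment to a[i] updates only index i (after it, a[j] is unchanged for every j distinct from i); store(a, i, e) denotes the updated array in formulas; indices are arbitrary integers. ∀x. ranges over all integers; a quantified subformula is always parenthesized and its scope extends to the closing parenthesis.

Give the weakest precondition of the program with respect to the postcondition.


Working backward. After the program, the postcondition m + 4 ≠ -8 ∧ buf[p] + 8 > h - 3*h must hold; in canonical form it is m ≠ -12 ∧ buf[p] + 2*h > -8.
Before h := buf[4] + 3: m ≠ -12 ∧ 2*buf[4] + buf[p] > -14
Then branch requires m ≠ -12 ∧ 2*buf[4] + buf[3*h - 3*m] > -14; else branch requires m ≠ -12 ∧ 2*buf[4] + buf[p] > -14.
Before the if: ((2*buf[m + 3] + 2*m ≤ 2*h - 5 ∨ m ≥ 11) → (m ≠ -12 ∧ 2*buf[4] + buf[3*h - 3*m] > -14)) ∧ ((¬(2*buf[m + 3] + 2*m ≤ 2*h - 5 ∨ m ≥ 11)) → (m ≠ -12 ∧ 2*buf[4] + buf[p] > -14))
Before data[h] := 2*h - 4: ((2*buf[m + 3] + 2*m ≤ 2*h - 5 ∨ m ≥ 11) → (m ≠ -12 ∧ 2*buf[4] + buf[3*h - 3*m] > -14)) ∧ ((¬(2*buf[m + 3] + 2*m ≤ 2*h - 5 ∨ m ≥ 11)) → (m ≠ -12 ∧ 2*buf[4] + buf[p] > -14))
Answer: WP = ((2*buf[m + 3] + 2*m ≤ 2*h - 5 ∨ m ≥ 11) → (m ≠ -12 ∧ 2*buf[4] + buf[3*h - 3*m] > -14)) ∧ ((¬(2*buf[m + 3] + 2*m ≤ 2*h - 5 ∨ m ≥ 11)) → (m ≠ -12 ∧ 2*buf[4] + buf[p] > -14))


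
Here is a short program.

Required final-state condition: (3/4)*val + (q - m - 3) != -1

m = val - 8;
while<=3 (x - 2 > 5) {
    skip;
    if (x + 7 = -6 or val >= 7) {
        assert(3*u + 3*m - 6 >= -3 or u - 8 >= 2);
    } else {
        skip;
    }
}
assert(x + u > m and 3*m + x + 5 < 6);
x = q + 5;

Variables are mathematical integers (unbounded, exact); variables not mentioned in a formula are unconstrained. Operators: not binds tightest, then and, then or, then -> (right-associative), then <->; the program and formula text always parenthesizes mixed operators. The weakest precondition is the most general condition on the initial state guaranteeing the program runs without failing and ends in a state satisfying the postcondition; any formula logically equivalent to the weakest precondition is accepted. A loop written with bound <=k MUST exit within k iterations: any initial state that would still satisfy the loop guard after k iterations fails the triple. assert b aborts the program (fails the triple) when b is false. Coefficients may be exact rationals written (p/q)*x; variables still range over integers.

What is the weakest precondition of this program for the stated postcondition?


Working backward. After the program, the postcondition (3/4)*val + (q - m - 3) != -1 must hold; in canonical form it is q + (3/4)*val != m + 2.
Before x := q + 5: q + (3/4)*val != m + 2
Before assert x + u > m and 3*m + x + 5 < 6: u + x > m and 3*m + x < 1 and q + (3/4)*val != m + 2
Before the loop (bound <=3), unroll the exhaustion recursion (WP_0 = exit-now case; WP_j = one more guarded iteration, up to j = 3):
  WP_0: (not (x > 7)) and u + x > m and 3*m + x < 1 and q + (3/4)*val != m + 2
  WP_1: (x > 7 -> (((x = -13 or val >= 7) -> ((3*m + 3*u >= 3 or u >= 10) and (not (x > 7)) and u + x > m and 3*m + x < 1 and q + (3/4)*val != m + 2)) and ((not (x = -13 or val >= 7)) -> ((not (x > 7)) and u + x > m and 3*m + x < 1 and q + (3/4)*val != m + 2)))) and ((not (x > 7)) -> (u + x > m and 3*m + x < 1 and q + (3/4)*val != m + 2))
  WP_2: (x > 7 -> (((x = -13 or val >= 7) -> ((3*m + 3*u >= 3 or u >= 10) and (x > 7 -> (((x = -13 or val >= 7) -> ((3*m + 3*u >= 3 or u >= 10) and (not (x > 7)) and u + x > m and 3*m + x < 1 and q + (3/4)*val != m + 2)) and ((not (x = -13 or val >= 7)) -> ((not (x > 7)) and u + x > m and 3*m + x < 1 and q + (3/4)*val != m + 2)))) and ((not (x > 7)) -> (u + x > m and 3*m + x < 1 and q + (3/4)*val != m + 2)))) and ((not (x = -13 or val >= 7)) -> ((x > 7 -> (((x = -13 or val >= 7) -> ((3*m + 3*u >= 3 or u >= 10) and (not (x > 7)) and u + x > m and 3*m + x < 1 and q + (3/4)*val != m + 2)) and ((not (x = -13 or val >= 7)) -> ((not (x > 7)) and u + x > m and 3*m + x < 1 and q + (3/4)*val != m + 2)))) and ((not (x > 7)) -> (u + x > m and 3*m + x < 1 and q + (3/4)*val != m + 2)))))) and ((not (x > 7)) -> (u + x > m and 3*m + x < 1 and q + (3/4)*val != m + 2))
  WP_3: (x > 7 -> (((x = -13 or val >= 7) -> ((3*m + 3*u >= 3 or u >= 10) and (x > 7 -> (((x = -13 or val >= 7) -> ((3*m + 3*u >= 3 or u >= 10) and (x > 7 -> (((x = -13 or val >= 7) -> ((3*m + 3*u >= 3 or u >= 10) and (not (x > 7)) and u + x > m and 3*m + x < 1 and q + (3/4)*val != m + 2)) and ((not (x = -13 or val >= 7)) -> ((not (x > 7)) and u + x > m and 3*m + x < 1 and q + (3/4)*val != m + 2)))) and ((not (x > 7)) -> (u + x > m and 3*m + x < 1 and q + (3/4)*val != m + 2)))) and ((not (x = -13 or val >= 7)) -> ((x > 7 -> (((x = -13 or val >= 7) -> ((3*m + 3*u >= 3 or u >= 10) and (not (x > 7)) and u + x > m and 3*m + x < 1 and q + (3/4)*val != m + 2)) and ((not (x = -13 or val >= 7)) -> ((not (x > 7)) and u + x > m and 3*m + x < 1 and q + (3/4)*val != m + 2)))) and ((not (x > 7)) -> (u + x > m and 3*m + x < 1 and q + (3/4)*val != m + 2)))))) and ((not (x > 7)) -> (u + x > m and 3*m + x < 1 and q + (3/4)*val != m + 2)))) and ((not (x = -13 or val >= 7)) -> ((x > 7 -> (((x = -13 or val >= 7) -> ((3*m + 3*u >= 3 or u >= 10) and (x > 7 -> (((x = -13 or val >= 7) -> ((3*m + 3*u >= 3 or u >= 10) and (not (x > 7)) and u + x > m and 3*m + x < 1 and q + (3/4)*val != m + 2)) and ((not (x = -13 or val >= 7)) -> ((not (x > 7)) and u + x > m and 3*m + x < 1 and q + (3/4)*val != m + 2)))) and ((not (x > 7)) -> (u + x > m and 3*m + x < 1 and q + (3/4)*val != m + 2)))) and ((not (x = -13 or val >= 7)) -> ((x > 7 -> (((x = -13 or val >= 7) -> ((3*m + 3*u >= 3 or u >= 10) and (not (x > 7)) and u + x > m and 3*m + x < 1 and q + (3/4)*val != m + 2)) and ((not (x = -13 or val >= 7)) -> ((not (x > 7)) and u + x > m and 3*m + x < 1 and q + (3/4)*val != m + 2)))) and ((not (x > 7)) -> (u + x > m and 3*m + x < 1 and q + (3/4)*val != m + 2)))))) and ((not (x > 7)) -> (u + x > m and 3*m + x < 1 and q + (3/4)*val != m + 2)))))) and ((not (x > 7)) -> (u + x > m and 3*m + x < 1 and q + (3/4)*val != m + 2))
So before the loop: (x > 7 -> (((x = -13 or val >= 7) -> ((3*m + 3*u >= 3 or u >= 10) and (x > 7 -> (((x = -13 or val >= 7) -> ((3*m + 3*u >= 3 or u >= 10) and (x > 7 -> (((x = -13 or val >= 7) -> ((3*m + 3*u >= 3 or u >= 10) and (not (x > 7)) and u + x > m and 3*m + x < 1 and q + (3/4)*val != m + 2)) and ((not (x = -13 or val >= 7)) -> ((not (x > 7)) and u + x > m and 3*m + x < 1 and q + (3/4)*val != m + 2)))) and ((not (x > 7)) -> (u + x > m and 3*m + x < 1 and q + (3/4)*val != m + 2)))) and ((not (x = -13 or val >= 7)) -> ((x > 7 -> (((x = -13 or val >= 7) -> ((3*m + 3*u >= 3 or u >= 10) and (not (x > 7)) and u + x > m and 3*m + x < 1 and q + (3/4)*val != m + 2)) and ((not (x = -13 or val >= 7)) -> ((not (x > 7)) and u + x > m and 3*m + x < 1 and q + (3/4)*val != m + 2)))) and ((not (x > 7)) -> (u + x > m and 3*m + x < 1 and q + (3/4)*val != m + 2)))))) and ((not (x > 7)) -> (u + x > m and 3*m + x < 1 and q + (3/4)*val != m + 2)))) and ((not (x = -13 or val >= 7)) -> ((x > 7 -> (((x = -13 or val >= 7) -> ((3*m + 3*u >= 3 or u >= 10) and (x > 7 -> (((x = -13 or val >= 7) -> ((3*m + 3*u >= 3 or u >= 10) and (not (x > 7)) and u + x > m and 3*m + x < 1 and q + (3/4)*val != m + 2)) and ((not (x = -13 or val >= 7)) -> ((not (x > 7)) and u + x > m and 3*m + x < 1 and q + (3/4)*val != m + 2)))) and ((not (x > 7)) -> (u + x > m and 3*m + x < 1 and q + (3/4)*val != m + 2)))) and ((not (x = -13 or val >= 7)) -> ((x > 7 -> (((x = -13 or val >= 7) -> ((3*m + 3*u >= 3 or u >= 10) and (not (x > 7)) and u + x > m and 3*m + x < 1 and q + (3/4)*val != m + 2)) and ((not (x = -13 or val >= 7)) -> ((not (x > 7)) and u + x > m and 3*m + x < 1 and q + (3/4)*val != m + 2)))) and ((not (x > 7)) -> (u + x > m and 3*m + x < 1 and q + (3/4)*val != m + 2)))))) and ((not (x > 7)) -> (u + x > m and 3*m + x < 1 and q + (3/4)*val != m + 2)))))) and ((not (x > 7)) -> (u + x > m and 3*m + x < 1 and q + (3/4)*val != m + 2))
Before m := val - 8: (x > 7 -> (((x = -13 or val >= 7) -> ((3*u + 3*val >= 27 or u >= 10) and (x > 7 -> (((x = -13 or val >= 7) -> ((3*u + 3*val >= 27 or u >= 10) and (x > 7 -> (((x = -13 or val >= 7) -> ((3*u + 3*val >= 27 or u >= 10) and (not (x > 7)) and u + x > val - 8 and 3*val + x < 25 and q != (1/4)*val - 6)) and ((not (x = -13 or val >= 7)) -> ((not (x > 7)) and u + x > val - 8 and 3*val + x < 25 and q != (1/4)*val - 6)))) and ((not (x > 7)) -> (u + x > val - 8 and 3*val + x < 25 and q != (1/4)*val - 6)))) and ((not (x = -13 or val >= 7)) -> ((x > 7 -> (((x = -13 or val >= 7) -> ((3*u + 3*val >= 27 or u >= 10) and (not (x > 7)) and u + x > val - 8 and 3*val + x < 25 and q != (1/4)*val - 6)) and ((not (x = -13 or val >= 7)) -> ((not (x > 7)) and u + x > val - 8 and 3*val + x < 25 and q != (1/4)*val - 6)))) and ((not (x > 7)) -> (u + x > val - 8 and 3*val + x < 25 and q != (1/4)*val - 6)))))) and ((not (x > 7)) -> (u + x > val - 8 and 3*val + x < 25 and q != (1/4)*val - 6)))) and ((not (x = -13 or val >= 7)) -> ((x > 7 -> (((x = -13 or val >= 7) -> ((3*u + 3*val >= 27 or u >= 10) and (x > 7 -> (((x = -13 or val >= 7) -> ((3*u + 3*val >= 27 or u >= 10) and (not (x > 7)) and u + x > val - 8 and 3*val + x < 25 and q != (1/4)*val - 6)) and ((not (x = -13 or val >= 7)) -> ((not (x > 7)) and u + x > val - 8 and 3*val + x < 25 and q != (1/4)*val - 6)))) and ((not (x > 7)) -> (u + x > val - 8 and 3*val + x < 25 and q != (1/4)*val - 6)))) and ((not (x = -13 or val >= 7)) -> ((x > 7 -> (((x = -13 or val >= 7) -> ((3*u + 3*val >= 27 or u >= 10) and (not (x > 7)) and u + x > val - 8 and 3*val + x < 25 and q != (1/4)*val - 6)) and ((not (x = -13 or val >= 7)) -> ((not (x > 7)) and u + x > val - 8 and 3*val + x < 25 and q != (1/4)*val - 6)))) and ((not (x > 7)) -> (u + x > val - 8 and 3*val + x < 25 and q != (1/4)*val - 6)))))) and ((not (x > 7)) -> (u + x > val - 8 and 3*val + x < 25 and q != (1/4)*val - 6)))))) and ((not (x > 7)) -> (u + x > val - 8 and 3*val + x < 25 and q != (1/4)*val - 6))
Answer: WP = (x > 7 -> (((x = -13 or val >= 7) -> ((3*u + 3*val >= 27 or u >= 10) and (x > 7 -> (((x = -13 or val >= 7) -> ((3*u + 3*val >= 27 or u >= 10) and (x > 7 -> (((x = -13 or val >= 7) -> ((3*u + 3*val >= 27 or u >= 10) and (not (x > 7)) and u + x > val - 8 and 3*val + x < 25 and q != (1/4)*val - 6)) and ((not (x = -13 or val >= 7)) -> ((not (x > 7)) and u + x > val - 8 and 3*val + x < 25 and q != (1/4)*val - 6)))) and ((not (x > 7)) -> (u + x > val - 8 and 3*val + x < 25 and q != (1/4)*val - 6)))) and ((not (x = -13 or val >= 7)) -> ((x > 7 -> (((x = -13 or val >= 7) -> ((3*u + 3*val >= 27 or u >= 10) and (not (x > 7)) and u + x > val - 8 and 3*val + x < 25 and q != (1/4)*val - 6)) and ((not (x = -13 or val >= 7)) -> ((not (x > 7)) and u + x > val - 8 and 3*val + x < 25 and q != (1/4)*val - 6)))) and ((not (x > 7)) -> (u + x > val - 8 and 3*val + x < 25 and q != (1/4)*val - 6)))))) and ((not (x > 7)) -> (u + x > val - 8 and 3*val + x < 25 and q != (1/4)*val - 6)))) and ((not (x = -13 or val >= 7)) -> ((x > 7 -> (((x = -13 or val >= 7) -> ((3*u + 3*val >= 27 or u >= 10) and (x > 7 -> (((x = -13 or val >= 7) -> ((3*u + 3*val >= 27 or u >= 10) and (not (x > 7)) and u + x > val - 8 and 3*val + x < 25 and q != (1/4)*val - 6)) and ((not (x = -13 or val >= 7)) -> ((not (x > 7)) and u + x > val - 8 and 3*val + x < 25 and q != (1/4)*val - 6)))) and ((not (x > 7)) -> (u + x > val - 8 and 3*val + x < 25 and q != (1/4)*val - 6)))) and ((not (x = -13 or val >= 7)) -> ((x > 7 -> (((x = -13 or val >= 7) -> ((3*u + 3*val >= 27 or u >= 10) and (not (x > 7)) and u + x > val - 8 and 3*val + x < 25 and q != (1/4)*val - 6)) and ((not (x = -13 or val >= 7)) -> ((not (x > 7)) and u + x > val - 8 and 3*val + x < 25 and q != (1/4)*val - 6)))) and ((not (x > 7)) -> (u + x > val - 8 and 3*val + x < 25 and q != (1/4)*val - 6)))))) and ((not (x > 7)) -> (u + x > val - 8 and 3*val + x < 25 and q != (1/4)*val - 6)))))) and ((not (x > 7)) -> (u + x > val - 8 and 3*val + x < 25 and q != (1/4)*val - 6))
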